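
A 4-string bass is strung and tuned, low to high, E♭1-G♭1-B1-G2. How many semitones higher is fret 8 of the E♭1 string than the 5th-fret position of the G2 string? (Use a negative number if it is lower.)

-13 semitones

E♭1 at fret 8 → B1 (MIDI 35); G2 at fret 5 → C3 (MIDI 48).
35 − 48 = -13, so the two pitches are 13 semitones apart.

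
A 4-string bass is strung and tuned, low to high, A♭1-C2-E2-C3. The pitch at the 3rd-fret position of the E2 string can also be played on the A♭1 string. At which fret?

11

E2 at fret 3 is E2 + 3 semitones = G2.
The open A♭1 string is 8 semitones below the open E2, so the same pitch on the A♭1 string lies at fret 3 + 8 = 11.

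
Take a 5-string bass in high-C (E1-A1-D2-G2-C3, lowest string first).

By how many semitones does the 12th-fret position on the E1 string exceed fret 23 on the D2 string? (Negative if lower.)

-21 semitones

E1 at fret 12 → E2 (MIDI 40); D2 at fret 23 → C#4 (MIDI 61).
40 − 61 = -21, so the two pitches are 21 semitones apart.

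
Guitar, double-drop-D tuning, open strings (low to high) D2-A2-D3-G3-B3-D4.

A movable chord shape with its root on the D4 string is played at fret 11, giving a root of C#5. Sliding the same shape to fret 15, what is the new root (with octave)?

F5

Moving from fret 11 to fret 15 shifts the root by 4 semitones.
C#5 up 4 semitones is F5.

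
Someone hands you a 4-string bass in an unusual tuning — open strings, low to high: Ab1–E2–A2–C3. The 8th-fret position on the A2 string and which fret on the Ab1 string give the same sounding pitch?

21

Fret 8 on A2 is MIDI 45 + 8 = 53 (F3). On the Ab1 string (open MIDI 32), that pitch is 53 − 32 = fret 21.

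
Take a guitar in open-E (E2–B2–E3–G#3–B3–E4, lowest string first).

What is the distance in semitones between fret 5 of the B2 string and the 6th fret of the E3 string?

B2 at fret 5 → E3 (MIDI 52); E3 at fret 6 → A#3 (MIDI 58).
52 − 58 = -6, so the two pitches are 6 semitones apart, with A#3 the higher.

6 semitones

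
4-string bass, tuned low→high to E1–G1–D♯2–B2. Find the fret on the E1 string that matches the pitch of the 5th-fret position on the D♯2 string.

D♯2 at fret 5 is D♯2 + 5 semitones = G♯2.
The open E1 string is 11 semitones below the open D♯2, so the same pitch on the E1 string lies at fret 5 + 11 = 16.

16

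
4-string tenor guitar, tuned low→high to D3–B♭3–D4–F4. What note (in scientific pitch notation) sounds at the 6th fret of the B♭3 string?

The open B♭3 string plus 6 semitones: Bb–B–C–Db–D–Eb–E.
The walk passes from B into C once, so the octave number goes from 3 to 4.

E4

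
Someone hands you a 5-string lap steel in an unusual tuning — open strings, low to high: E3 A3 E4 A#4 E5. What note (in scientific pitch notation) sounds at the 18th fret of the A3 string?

D#5

The open A3 string plus 18 semitones: A–A#–B–C–…–C#–D–D#.
The walk passes from B into C 2 times, so the octave number goes from 3 to 5.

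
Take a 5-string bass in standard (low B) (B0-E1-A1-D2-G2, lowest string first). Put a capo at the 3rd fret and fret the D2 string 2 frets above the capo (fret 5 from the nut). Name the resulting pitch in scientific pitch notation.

G2

The capo raises the open D2 by 3 semitones to F2; fretting 2 more gives D2 + 3 + 2 = D2 + 5 semitones = G2.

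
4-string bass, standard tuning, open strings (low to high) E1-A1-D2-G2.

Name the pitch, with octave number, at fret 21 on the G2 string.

E4

G2 is MIDI 43. Adding 21 gives 64, which is E4.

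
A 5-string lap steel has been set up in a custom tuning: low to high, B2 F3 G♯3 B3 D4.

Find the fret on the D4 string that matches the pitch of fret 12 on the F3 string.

3

Fret 12 on F3 is MIDI 53 + 12 = 65 (F4). On the D4 string (open MIDI 62), that pitch is 65 − 62 = fret 3.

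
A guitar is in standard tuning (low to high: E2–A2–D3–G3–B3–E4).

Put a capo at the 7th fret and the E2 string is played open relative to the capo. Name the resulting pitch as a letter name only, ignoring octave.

B

The capo raises the open E2 by 7 semitones to B2; fretting 0 more gives E2 + 7 + 0 = E2 + 7 semitones, landing on B.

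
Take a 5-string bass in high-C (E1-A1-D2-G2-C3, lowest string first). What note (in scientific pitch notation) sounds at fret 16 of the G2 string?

B3

G2 is MIDI 43. Adding 16 gives 59, which is B3.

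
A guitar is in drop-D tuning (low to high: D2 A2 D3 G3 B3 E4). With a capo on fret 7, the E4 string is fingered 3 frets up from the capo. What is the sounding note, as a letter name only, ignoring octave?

The capo raises the open E4 by 7 semitones to B4; fretting 3 more gives E4 + 7 + 3 = E4 + 10 semitones, landing on D.

D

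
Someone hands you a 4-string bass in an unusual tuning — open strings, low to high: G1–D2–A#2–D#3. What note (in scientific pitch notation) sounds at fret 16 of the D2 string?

Each fret is one semitone, so D2 + 16 = F#3.
(Equivalently spelled Gb3.)

F#3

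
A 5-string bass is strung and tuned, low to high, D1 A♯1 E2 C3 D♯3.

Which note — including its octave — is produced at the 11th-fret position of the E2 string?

E2 is MIDI 40. Adding 11 gives 51, which is D♯3.

D♯3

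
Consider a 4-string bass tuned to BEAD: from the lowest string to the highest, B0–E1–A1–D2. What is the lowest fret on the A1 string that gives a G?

From A1, count semitones up the chromatic scale until reaching G: A–A#–B–C–…–F–F#–G — 10 steps.

10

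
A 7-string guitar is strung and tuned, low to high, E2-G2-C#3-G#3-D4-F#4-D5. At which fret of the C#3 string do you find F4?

16

F4 is 16 semitones above the open C#3 (C#–D–D#–E–…–D#–E–F), so it sits at fret 16.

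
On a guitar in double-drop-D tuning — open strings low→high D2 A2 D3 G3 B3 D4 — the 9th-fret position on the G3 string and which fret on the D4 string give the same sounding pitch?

Fret 9 on G3 is MIDI 55 + 9 = 64 (E4). On the D4 string (open MIDI 62), that pitch is 64 − 62 = fret 2.

2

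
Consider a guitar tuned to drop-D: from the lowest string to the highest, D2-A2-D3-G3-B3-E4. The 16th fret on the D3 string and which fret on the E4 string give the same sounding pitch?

Fret 16 on D3 is MIDI 50 + 16 = 66 (F#4). On the E4 string (open MIDI 64), that pitch is 66 − 64 = fret 2.

2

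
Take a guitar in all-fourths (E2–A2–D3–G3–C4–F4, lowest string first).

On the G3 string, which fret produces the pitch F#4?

F#4 is 11 semitones above the open G3 (G–G#–A–A#–…–E–F–F#), so it sits at fret 11.

11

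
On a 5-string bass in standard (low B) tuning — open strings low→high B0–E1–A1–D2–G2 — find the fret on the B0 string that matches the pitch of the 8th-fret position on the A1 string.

18

Fret 8 on A1 is MIDI 33 + 8 = 41 (F2). On the B0 string (open MIDI 23), that pitch is 41 − 23 = fret 18.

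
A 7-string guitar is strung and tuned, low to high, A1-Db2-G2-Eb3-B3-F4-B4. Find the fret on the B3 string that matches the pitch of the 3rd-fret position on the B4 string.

Fret 3 on B4 is MIDI 71 + 3 = 74 (D5). On the B3 string (open MIDI 59), that pitch is 74 − 59 = fret 15.

15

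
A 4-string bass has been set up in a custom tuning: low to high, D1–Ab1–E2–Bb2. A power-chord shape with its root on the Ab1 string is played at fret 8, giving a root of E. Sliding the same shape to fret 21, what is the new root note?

Moving from fret 8 to fret 21 shifts the root by 13 semitones.
E up 13 semitones is F.

F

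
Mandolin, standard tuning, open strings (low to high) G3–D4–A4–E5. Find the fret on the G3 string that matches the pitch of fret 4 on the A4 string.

Fret 4 on A4 is MIDI 69 + 4 = 73 (C#5). On the G3 string (open MIDI 55), that pitch is 73 − 55 = fret 18.

18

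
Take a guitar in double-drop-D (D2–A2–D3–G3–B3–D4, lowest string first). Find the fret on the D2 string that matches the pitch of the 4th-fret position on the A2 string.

A2 at fret 4 is A2 + 4 semitones = C#3.
The open D2 string is 7 semitones below the open A2, so the same pitch on the D2 string lies at fret 4 + 7 = 11.

11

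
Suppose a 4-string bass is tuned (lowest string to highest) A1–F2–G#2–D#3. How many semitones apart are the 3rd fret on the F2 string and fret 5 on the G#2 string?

5 semitones

F2 at fret 3 → G#2 (MIDI 44); G#2 at fret 5 → C#3 (MIDI 49).
44 − 49 = -5, so the two pitches are 5 semitones apart, with C#3 the higher.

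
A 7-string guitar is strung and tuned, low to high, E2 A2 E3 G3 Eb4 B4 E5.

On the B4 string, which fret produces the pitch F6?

18

F6 is 18 semitones above the open B4 (B–C–Db–D–…–Eb–E–F), so it sits at fret 18.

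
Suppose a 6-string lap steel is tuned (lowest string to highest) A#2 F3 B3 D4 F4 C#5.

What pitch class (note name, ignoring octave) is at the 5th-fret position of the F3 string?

F3 is MIDI 53. Adding 5 gives 58; 58 mod 12 = 10, i.e. A#.
(Equivalently spelled Bb.)

A#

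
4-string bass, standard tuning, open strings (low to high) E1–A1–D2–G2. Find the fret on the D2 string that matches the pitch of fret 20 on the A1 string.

15

A1 at fret 20 is A1 + 20 semitones = F3.
The open D2 string is 5 semitones above the open A1, so the same pitch on the D2 string lies at fret 20 − 5 = 15.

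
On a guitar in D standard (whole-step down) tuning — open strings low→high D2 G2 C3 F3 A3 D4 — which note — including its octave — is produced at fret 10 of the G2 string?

F3

Each fret is one semitone, so G2 + 10 = F3.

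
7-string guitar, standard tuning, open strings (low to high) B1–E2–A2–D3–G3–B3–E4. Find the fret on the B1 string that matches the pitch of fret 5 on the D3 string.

Fret 5 on D3 is MIDI 50 + 5 = 55 (G3). On the B1 string (open MIDI 35), that pitch is 55 − 35 = fret 20.

20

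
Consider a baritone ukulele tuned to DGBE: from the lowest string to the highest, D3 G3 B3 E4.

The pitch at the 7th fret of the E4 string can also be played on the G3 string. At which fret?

16

Fret 7 on E4 is MIDI 64 + 7 = 71 (B4). On the G3 string (open MIDI 55), that pitch is 71 − 55 = fret 16.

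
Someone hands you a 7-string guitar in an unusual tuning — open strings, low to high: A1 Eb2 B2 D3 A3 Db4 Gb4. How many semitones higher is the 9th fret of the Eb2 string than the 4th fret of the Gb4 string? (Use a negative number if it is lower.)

Eb2 at fret 9 → C3 (MIDI 48); Gb4 at fret 4 → Bb4 (MIDI 70).
48 − 70 = -22, so the two pitches are 22 semitones apart.

-22 semitones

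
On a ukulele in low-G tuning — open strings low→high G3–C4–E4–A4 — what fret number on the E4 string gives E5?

12

E5 is 12 semitones above the open E4 (E–F–F#–G–…–D–D#–E), so it sits at fret 12.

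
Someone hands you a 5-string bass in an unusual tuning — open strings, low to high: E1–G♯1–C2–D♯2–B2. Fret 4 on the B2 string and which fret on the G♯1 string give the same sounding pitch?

B2 at fret 4 is B2 + 4 semitones = D♯3.
The open G♯1 string is 15 semitones below the open B2, so the same pitch on the G♯1 string lies at fret 4 + 15 = 19.

19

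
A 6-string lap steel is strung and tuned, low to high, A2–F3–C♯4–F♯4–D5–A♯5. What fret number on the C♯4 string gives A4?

A4 is 8 semitones above the open C♯4 (C#–D–D#–E–F–F#–G–G#–A), so it sits at fret 8.

8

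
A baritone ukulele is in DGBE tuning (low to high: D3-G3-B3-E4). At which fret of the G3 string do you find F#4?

11

F#4 is 11 semitones above the open G3 (G–G#–A–A#–…–E–F–F#), so it sits at fret 11.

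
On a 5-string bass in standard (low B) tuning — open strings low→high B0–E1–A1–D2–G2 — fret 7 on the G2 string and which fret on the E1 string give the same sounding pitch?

22

G2 at fret 7 is G2 + 7 semitones = D3.
The open E1 string is 15 semitones below the open G2, so the same pitch on the E1 string lies at fret 7 + 15 = 22.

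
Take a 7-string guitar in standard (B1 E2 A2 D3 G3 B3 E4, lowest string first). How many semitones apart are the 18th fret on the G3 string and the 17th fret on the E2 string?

G3 at fret 18 → C#5 (MIDI 73); E2 at fret 17 → A3 (MIDI 57).
73 − 57 = 16, so the two pitches are 16 semitones apart, with C#5 the higher.

16 semitones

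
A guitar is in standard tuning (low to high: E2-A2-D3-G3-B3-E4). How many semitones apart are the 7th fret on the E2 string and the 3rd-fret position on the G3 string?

11 semitones

E2 at fret 7 → B2 (MIDI 47); G3 at fret 3 → A#3 (MIDI 58).
47 − 58 = -11, so the two pitches are 11 semitones apart, with A#3 the higher.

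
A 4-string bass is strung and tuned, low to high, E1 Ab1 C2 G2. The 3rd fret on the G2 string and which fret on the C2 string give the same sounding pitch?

10

G2 at fret 3 is G2 + 3 semitones = Bb2.
The open C2 string is 7 semitones below the open G2, so the same pitch on the C2 string lies at fret 3 + 7 = 10.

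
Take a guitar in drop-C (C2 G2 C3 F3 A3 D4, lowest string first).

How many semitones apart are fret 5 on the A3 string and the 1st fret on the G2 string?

A3 at fret 5 → D4 (MIDI 62); G2 at fret 1 → G♯2 (MIDI 44).
62 − 44 = 18, so the two pitches are 18 semitones apart, with D4 the higher.

18 semitones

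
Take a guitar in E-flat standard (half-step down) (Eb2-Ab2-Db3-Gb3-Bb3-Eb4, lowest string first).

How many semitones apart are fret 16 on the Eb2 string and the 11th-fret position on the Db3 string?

Eb2 at fret 16 → G3 (MIDI 55); Db3 at fret 11 → C4 (MIDI 60).
55 − 60 = -5, so the two pitches are 5 semitones apart, with C4 the higher.

5 semitones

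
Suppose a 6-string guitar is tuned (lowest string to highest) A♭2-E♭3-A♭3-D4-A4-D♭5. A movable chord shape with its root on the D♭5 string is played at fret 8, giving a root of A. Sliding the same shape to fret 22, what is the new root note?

B

Moving from fret 8 to fret 22 shifts the root by 14 semitones.
A up 14 semitones is B.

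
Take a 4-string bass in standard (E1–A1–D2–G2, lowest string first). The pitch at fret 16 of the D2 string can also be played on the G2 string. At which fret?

D2 at fret 16 is D2 + 16 semitones = F#3.
The open G2 string is 5 semitones above the open D2, so the same pitch on the G2 string lies at fret 16 − 5 = 11.

11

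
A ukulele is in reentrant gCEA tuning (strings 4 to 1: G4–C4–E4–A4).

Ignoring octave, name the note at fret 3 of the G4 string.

A#

Each fret is one semitone, so G4 + 3 = A#.
(Equivalently spelled Bb.)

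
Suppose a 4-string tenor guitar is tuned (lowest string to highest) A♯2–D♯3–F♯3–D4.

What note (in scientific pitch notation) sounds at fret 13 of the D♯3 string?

E4

The open D♯3 string plus 13 semitones: D#–E–F–F#–…–D–D#–E.
The walk passes from B into C once, so the octave number goes from 3 to 4.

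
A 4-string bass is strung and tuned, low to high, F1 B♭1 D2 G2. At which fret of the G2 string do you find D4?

19

D4 is 19 semitones above the open G2 (G–Ab–A–Bb–…–C–Db–D), so it sits at fret 19.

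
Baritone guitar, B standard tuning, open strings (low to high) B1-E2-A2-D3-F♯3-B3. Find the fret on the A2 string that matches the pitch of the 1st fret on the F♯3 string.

Fret 1 on F♯3 is MIDI 54 + 1 = 55 (G3). On the A2 string (open MIDI 45), that pitch is 55 − 45 = fret 10.

10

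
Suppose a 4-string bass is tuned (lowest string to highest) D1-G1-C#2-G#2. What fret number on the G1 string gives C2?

5

C2 is 5 semitones above the open G1 (G–G#–A–A#–B–C), so it sits at fret 5.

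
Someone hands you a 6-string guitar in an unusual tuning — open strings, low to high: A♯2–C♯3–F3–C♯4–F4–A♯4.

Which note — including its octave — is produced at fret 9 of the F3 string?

The open F3 string plus 9 semitones: F–F#–G–G#–A–A#–B–C–C#–D.
The walk passes from B into C once, so the octave number goes from 3 to 4.

D4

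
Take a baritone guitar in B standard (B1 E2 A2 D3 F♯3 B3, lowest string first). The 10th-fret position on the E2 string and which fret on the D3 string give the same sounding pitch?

0

E2 at fret 10 is E2 + 10 semitones = D3.
The open D3 string is 10 semitones above the open E2, so the same pitch on the D3 string lies at fret 10 − 10 = 0.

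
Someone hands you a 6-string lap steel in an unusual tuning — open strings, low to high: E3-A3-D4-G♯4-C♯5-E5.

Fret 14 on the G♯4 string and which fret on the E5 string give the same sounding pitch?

G♯4 at fret 14 is G♯4 + 14 semitones = A♯5.
The open E5 string is 8 semitones above the open G♯4, so the same pitch on the E5 string lies at fret 14 − 8 = 6.

6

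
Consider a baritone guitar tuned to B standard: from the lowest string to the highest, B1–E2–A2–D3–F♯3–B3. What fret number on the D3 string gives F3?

3

F3 is 3 semitones above the open D3 (D–D#–E–F), so it sits at fret 3.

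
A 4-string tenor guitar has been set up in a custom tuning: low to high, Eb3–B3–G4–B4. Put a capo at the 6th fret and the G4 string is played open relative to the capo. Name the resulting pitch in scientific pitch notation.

Db5

The capo raises the open G4 by 6 semitones to Db5; fretting 0 more gives G4 + 6 + 0 = G4 + 6 semitones = Db5.
(Also written C#.)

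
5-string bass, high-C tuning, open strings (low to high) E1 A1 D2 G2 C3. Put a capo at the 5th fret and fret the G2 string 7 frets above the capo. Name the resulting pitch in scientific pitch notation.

G3

The capo raises the open G2 by 5 semitones to C3; fretting 7 more gives G2 + 5 + 7 = G2 + 12 semitones = G3.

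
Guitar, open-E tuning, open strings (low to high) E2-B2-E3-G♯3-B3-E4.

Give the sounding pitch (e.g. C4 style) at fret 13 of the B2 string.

C4

The open B2 string plus 13 semitones: B–C–C#–D–…–A#–B–C.
The walk passes from B into C 2 times, so the octave number goes from 2 to 4.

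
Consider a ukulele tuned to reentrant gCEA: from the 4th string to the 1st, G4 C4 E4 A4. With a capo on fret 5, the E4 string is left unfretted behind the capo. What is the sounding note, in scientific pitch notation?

The capo raises the open E4 by 5 semitones to A4; fretting 0 more gives E4 + 5 + 0 = E4 + 5 semitones = A4.

A4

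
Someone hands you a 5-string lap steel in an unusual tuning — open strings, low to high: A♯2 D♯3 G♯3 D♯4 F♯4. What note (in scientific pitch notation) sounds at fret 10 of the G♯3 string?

Each fret is one semitone, so G♯3 + 10 = F♯4.
(Equivalently spelled G♭4.)

F♯4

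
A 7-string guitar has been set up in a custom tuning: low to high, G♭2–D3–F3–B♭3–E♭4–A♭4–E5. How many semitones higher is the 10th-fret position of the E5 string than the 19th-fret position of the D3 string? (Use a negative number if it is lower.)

17 semitones

E5 at fret 10 → D6 (MIDI 86); D3 at fret 19 → A4 (MIDI 69).
86 − 69 = 17, so the two pitches are 17 semitones apart.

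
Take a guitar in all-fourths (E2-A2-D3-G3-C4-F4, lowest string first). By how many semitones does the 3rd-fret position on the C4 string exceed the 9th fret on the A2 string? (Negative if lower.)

9 semitones

C4 at fret 3 → D♯4 (MIDI 63); A2 at fret 9 → F♯3 (MIDI 54).
63 − 54 = 9, so the two pitches are 9 semitones apart.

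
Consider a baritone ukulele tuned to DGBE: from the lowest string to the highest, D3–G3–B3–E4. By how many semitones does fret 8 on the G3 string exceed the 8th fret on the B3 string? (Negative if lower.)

G3 at fret 8 → D#4 (MIDI 63); B3 at fret 8 → G4 (MIDI 67).
63 − 67 = -4, so the two pitches are 4 semitones apart.

-4 semitones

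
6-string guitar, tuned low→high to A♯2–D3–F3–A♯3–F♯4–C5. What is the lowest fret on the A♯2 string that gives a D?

From A♯2, count semitones up the chromatic scale until reaching D: A#–B–C–C#–D — 4 steps.

4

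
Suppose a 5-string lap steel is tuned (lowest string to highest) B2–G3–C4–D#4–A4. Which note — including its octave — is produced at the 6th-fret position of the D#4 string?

Each fret is one semitone, so D#4 + 6 = A4.

A4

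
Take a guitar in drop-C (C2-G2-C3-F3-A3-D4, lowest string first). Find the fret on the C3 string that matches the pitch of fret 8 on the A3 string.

17

Fret 8 on A3 is MIDI 57 + 8 = 65 (F4). On the C3 string (open MIDI 48), that pitch is 65 − 48 = fret 17.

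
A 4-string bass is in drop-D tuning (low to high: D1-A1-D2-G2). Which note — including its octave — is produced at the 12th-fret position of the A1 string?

Each fret is one semitone, so A1 + 12 = A2.

A2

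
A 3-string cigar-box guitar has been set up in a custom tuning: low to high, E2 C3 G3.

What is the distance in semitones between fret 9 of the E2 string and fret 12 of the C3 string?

11 semitones

E2 at fret 9 → C♯3 (MIDI 49); C3 at fret 12 → C4 (MIDI 60).
49 − 60 = -11, so the two pitches are 11 semitones apart, with C4 the higher.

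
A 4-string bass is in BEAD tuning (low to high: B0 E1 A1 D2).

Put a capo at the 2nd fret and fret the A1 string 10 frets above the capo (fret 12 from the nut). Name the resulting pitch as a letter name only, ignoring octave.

A

The capo raises the open A1 by 2 semitones to B1; fretting 10 more gives A1 + 2 + 10 = A1 + 12 semitones, landing on A.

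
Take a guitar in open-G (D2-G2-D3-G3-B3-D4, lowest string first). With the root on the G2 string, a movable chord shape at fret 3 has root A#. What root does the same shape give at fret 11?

Moving from fret 3 to fret 11 shifts the root by 8 semitones.
A# up 8 semitones is F#.

F#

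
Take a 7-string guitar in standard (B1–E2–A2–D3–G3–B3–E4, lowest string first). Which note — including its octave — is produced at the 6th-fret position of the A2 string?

A2 is MIDI 45. Adding 6 gives 51, which is D#3.

D#3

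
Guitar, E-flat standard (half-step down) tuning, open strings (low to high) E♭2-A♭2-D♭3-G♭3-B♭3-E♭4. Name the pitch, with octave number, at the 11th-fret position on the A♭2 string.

The open A♭2 string plus 11 semitones: Ab–A–Bb–B–…–F–Gb–G.
The walk passes from B into C once, so the octave number goes from 2 to 3.

G3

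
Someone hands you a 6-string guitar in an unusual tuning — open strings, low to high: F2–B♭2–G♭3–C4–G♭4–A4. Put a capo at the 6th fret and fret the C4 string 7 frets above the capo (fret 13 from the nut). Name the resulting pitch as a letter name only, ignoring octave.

The capo raises the open C4 by 6 semitones to G♭4; fretting 7 more gives C4 + 6 + 7 = C4 + 13 semitones, landing on D♭.

D♭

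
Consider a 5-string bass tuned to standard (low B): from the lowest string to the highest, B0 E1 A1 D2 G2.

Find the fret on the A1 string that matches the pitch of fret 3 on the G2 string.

13

Fret 3 on G2 is MIDI 43 + 3 = 46 (A#2). On the A1 string (open MIDI 33), that pitch is 46 − 33 = fret 13.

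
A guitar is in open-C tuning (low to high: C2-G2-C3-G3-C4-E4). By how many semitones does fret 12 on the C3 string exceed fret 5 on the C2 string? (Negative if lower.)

C3 at fret 12 → C4 (MIDI 60); C2 at fret 5 → F2 (MIDI 41).
60 − 41 = 19, so the two pitches are 19 semitones apart.

19 semitones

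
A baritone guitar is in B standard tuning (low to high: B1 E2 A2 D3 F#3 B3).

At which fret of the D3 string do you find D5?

D5 is 24 semitones above the open D3 (D–D#–E–F–…–C–C#–D), so it sits at fret 24.

24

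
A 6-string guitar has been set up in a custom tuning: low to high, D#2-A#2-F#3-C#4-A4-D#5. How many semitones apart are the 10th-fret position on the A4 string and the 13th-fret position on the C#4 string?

A4 at fret 10 → G5 (MIDI 79); C#4 at fret 13 → D5 (MIDI 74).
79 − 74 = 5, so the two pitches are 5 semitones apart, with G5 the higher.

5 semitones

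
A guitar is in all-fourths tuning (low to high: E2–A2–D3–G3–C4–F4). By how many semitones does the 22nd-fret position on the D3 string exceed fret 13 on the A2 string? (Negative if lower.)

14 semitones

D3 at fret 22 → C5 (MIDI 72); A2 at fret 13 → A#3 (MIDI 58).
72 − 58 = 14, so the two pitches are 14 semitones apart.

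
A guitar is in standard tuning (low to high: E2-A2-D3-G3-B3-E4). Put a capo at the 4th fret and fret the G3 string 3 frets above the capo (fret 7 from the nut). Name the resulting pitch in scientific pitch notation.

The capo raises the open G3 by 4 semitones to B3; fretting 3 more gives G3 + 4 + 3 = G3 + 7 semitones = D4.

D4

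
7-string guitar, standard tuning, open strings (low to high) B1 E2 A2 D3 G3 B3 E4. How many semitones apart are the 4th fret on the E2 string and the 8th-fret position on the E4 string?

28 semitones

E2 at fret 4 → G#2 (MIDI 44); E4 at fret 8 → C5 (MIDI 72).
44 − 72 = -28, so the two pitches are 28 semitones apart, with C5 the higher.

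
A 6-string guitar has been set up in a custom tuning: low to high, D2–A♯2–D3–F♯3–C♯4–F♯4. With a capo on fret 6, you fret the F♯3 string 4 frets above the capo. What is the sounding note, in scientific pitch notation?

E4

The capo raises the open F♯3 by 6 semitones to C4; fretting 4 more gives F♯3 + 6 + 4 = F♯3 + 10 semitones = E4.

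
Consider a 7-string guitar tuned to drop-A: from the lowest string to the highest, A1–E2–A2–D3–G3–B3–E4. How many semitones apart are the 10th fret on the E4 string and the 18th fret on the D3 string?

6 semitones

E4 at fret 10 → D5 (MIDI 74); D3 at fret 18 → G#4 (MIDI 68).
74 − 68 = 6, so the two pitches are 6 semitones apart, with D5 the higher.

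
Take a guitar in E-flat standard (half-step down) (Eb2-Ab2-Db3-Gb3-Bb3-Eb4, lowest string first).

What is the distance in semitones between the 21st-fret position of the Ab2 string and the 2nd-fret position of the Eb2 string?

24 semitones

Ab2 at fret 21 → F4 (MIDI 65); Eb2 at fret 2 → F2 (MIDI 41).
65 − 41 = 24, so the two pitches are 24 semitones apart, with F4 the higher.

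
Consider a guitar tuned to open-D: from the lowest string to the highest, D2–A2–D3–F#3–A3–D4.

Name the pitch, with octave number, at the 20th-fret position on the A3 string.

A3 is MIDI 57. Adding 20 gives 77, which is F5.

F5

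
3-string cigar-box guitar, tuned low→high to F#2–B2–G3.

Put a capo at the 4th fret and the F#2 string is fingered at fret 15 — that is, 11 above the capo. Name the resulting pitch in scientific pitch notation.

A3

The capo raises the open F#2 by 4 semitones to A#2; fretting 11 more gives F#2 + 4 + 11 = F#2 + 15 semitones = A3.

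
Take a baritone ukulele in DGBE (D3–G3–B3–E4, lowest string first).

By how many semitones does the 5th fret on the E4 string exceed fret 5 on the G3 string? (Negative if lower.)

9 semitones

E4 at fret 5 → A4 (MIDI 69); G3 at fret 5 → C4 (MIDI 60).
69 − 60 = 9, so the two pitches are 9 semitones apart.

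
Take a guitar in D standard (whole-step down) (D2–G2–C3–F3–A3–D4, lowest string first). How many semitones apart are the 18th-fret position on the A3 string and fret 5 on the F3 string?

A3 at fret 18 → D#5 (MIDI 75); F3 at fret 5 → A#3 (MIDI 58).
75 − 58 = 17, so the two pitches are 17 semitones apart, with D#5 the higher.

17 semitones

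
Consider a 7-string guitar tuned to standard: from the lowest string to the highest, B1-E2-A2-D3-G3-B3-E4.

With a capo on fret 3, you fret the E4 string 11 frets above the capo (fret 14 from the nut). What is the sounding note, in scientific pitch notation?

The capo raises the open E4 by 3 semitones to G4; fretting 11 more gives E4 + 3 + 11 = E4 + 14 semitones = F#5.
(Also written Gb.)

F#5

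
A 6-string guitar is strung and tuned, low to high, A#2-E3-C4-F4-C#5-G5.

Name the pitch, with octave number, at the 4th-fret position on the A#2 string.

D3

The open A#2 string plus 4 semitones: A#–B–C–C#–D.
The walk passes from B into C once, so the octave number goes from 2 to 3.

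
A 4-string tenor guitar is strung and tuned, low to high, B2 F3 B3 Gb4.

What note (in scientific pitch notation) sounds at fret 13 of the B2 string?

C4

Each fret is one semitone, so B2 + 13 = C4.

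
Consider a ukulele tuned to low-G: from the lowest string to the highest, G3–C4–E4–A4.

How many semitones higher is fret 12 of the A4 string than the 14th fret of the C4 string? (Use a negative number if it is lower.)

A4 at fret 12 → A5 (MIDI 81); C4 at fret 14 → D5 (MIDI 74).
81 − 74 = 7, so the two pitches are 7 semitones apart.

7 semitones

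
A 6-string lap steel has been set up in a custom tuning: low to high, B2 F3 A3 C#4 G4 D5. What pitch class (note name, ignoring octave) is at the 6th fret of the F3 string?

B

Each fret is one semitone, so F3 + 6 = B.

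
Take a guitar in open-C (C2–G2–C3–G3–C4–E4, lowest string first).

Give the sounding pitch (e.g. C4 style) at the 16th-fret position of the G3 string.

B4

G3 is MIDI 55. Adding 16 gives 71, which is B4.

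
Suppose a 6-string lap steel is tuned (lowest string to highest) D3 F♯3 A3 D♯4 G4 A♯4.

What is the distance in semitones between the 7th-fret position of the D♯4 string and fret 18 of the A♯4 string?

D♯4 at fret 7 → A♯4 (MIDI 70); A♯4 at fret 18 → E6 (MIDI 88).
70 − 88 = -18, so the two pitches are 18 semitones apart, with E6 the higher.

18 semitones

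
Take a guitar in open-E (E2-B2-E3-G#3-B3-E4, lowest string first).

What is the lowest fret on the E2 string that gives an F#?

2

From E2, count semitones up the chromatic scale until reaching F#: E–F–F# — 2 steps.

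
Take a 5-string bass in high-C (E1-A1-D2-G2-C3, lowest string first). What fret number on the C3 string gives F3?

5

F3 is 5 semitones above the open C3 (C–C#–D–D#–E–F), so it sits at fret 5.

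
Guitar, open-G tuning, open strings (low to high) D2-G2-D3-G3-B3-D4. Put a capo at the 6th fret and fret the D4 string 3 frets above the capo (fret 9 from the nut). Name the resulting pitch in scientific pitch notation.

B4

The capo raises the open D4 by 6 semitones to G#4; fretting 3 more gives D4 + 6 + 3 = D4 + 9 semitones = B4.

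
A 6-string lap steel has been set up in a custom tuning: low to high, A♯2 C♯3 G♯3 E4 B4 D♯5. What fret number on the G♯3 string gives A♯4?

A♯4 is 14 semitones above the open G♯3 (G#–A–A#–B–…–G#–A–A#), so it sits at fret 14.

14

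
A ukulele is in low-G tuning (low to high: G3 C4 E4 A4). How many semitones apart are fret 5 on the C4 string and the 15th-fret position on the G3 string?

5 semitones

C4 at fret 5 → F4 (MIDI 65); G3 at fret 15 → A#4 (MIDI 70).
65 − 70 = -5, so the two pitches are 5 semitones apart, with A#4 the higher.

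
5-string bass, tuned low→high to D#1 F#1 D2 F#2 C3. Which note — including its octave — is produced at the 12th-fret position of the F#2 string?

F#3

The open F#2 string plus 12 semitones: F#–G–G#–A–…–E–F–F#.
The walk passes from B into C once, so the octave number goes from 2 to 3.
(Equivalently spelled Gb3.)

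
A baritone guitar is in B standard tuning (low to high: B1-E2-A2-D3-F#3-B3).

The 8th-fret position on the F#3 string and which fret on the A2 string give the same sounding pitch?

17

F#3 at fret 8 is F#3 + 8 semitones = D4.
The open A2 string is 9 semitones below the open F#3, so the same pitch on the A2 string lies at fret 8 + 9 = 17.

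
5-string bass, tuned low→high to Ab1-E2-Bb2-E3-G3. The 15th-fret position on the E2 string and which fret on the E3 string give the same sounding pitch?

Fret 15 on E2 is MIDI 40 + 15 = 55 (G3). On the E3 string (open MIDI 52), that pitch is 55 − 52 = fret 3.

3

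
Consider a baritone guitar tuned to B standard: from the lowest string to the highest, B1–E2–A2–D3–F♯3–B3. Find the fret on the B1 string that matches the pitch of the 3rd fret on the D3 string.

18

Fret 3 on D3 is MIDI 50 + 3 = 53 (F3). On the B1 string (open MIDI 35), that pitch is 53 − 35 = fret 18.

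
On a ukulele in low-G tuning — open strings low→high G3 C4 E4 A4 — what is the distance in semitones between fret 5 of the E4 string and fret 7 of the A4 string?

7 semitones

E4 at fret 5 → A4 (MIDI 69); A4 at fret 7 → E5 (MIDI 76).
69 − 76 = -7, so the two pitches are 7 semitones apart, with E5 the higher.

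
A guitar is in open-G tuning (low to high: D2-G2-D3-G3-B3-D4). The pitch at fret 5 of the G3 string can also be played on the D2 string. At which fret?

Fret 5 on G3 is MIDI 55 + 5 = 60 (C4). On the D2 string (open MIDI 38), that pitch is 60 − 38 = fret 22.

22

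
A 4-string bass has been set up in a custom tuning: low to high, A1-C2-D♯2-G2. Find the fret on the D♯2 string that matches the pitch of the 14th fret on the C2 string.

C2 at fret 14 is C2 + 14 semitones = D3.
The open D♯2 string is 3 semitones above the open C2, so the same pitch on the D♯2 string lies at fret 14 − 3 = 11.

11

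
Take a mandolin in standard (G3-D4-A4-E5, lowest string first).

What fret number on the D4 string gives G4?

5

G4 is 5 semitones above the open D4 (D–D#–E–F–F#–G), so it sits at fret 5.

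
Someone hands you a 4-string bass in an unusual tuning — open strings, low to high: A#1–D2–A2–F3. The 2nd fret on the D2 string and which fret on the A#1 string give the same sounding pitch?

6

D2 at fret 2 is D2 + 2 semitones = E2.
The open A#1 string is 4 semitones below the open D2, so the same pitch on the A#1 string lies at fret 2 + 4 = 6.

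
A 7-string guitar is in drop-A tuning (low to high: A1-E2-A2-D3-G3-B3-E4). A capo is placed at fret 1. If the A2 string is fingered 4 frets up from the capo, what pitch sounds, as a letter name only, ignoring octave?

The capo raises the open A2 by 1 semitone to A#2; fretting 4 more gives A2 + 1 + 4 = A2 + 5 semitones, landing on D.

D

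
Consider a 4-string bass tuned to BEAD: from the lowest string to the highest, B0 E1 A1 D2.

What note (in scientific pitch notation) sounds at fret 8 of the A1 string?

Each fret is one semitone, so A1 + 8 = F2.

F2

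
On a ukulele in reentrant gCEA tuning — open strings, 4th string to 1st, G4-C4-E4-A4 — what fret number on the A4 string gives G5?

10

G5 is 10 semitones above the open A4 (A–A#–B–C–…–F–F#–G), so it sits at fret 10.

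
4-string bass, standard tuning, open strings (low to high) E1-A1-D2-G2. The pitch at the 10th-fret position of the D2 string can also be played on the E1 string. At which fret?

20

D2 at fret 10 is D2 + 10 semitones = C3.
The open E1 string is 10 semitones below the open D2, so the same pitch on the E1 string lies at fret 10 + 10 = 20.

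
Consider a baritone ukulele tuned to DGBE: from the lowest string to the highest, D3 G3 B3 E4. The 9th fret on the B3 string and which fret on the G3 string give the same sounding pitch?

Fret 9 on B3 is MIDI 59 + 9 = 68 (G♯4). On the G3 string (open MIDI 55), that pitch is 68 − 55 = fret 13.

13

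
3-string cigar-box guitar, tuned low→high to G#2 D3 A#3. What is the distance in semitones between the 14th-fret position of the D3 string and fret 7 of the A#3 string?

1 semitone

D3 at fret 14 → E4 (MIDI 64); A#3 at fret 7 → F4 (MIDI 65).
64 − 65 = -1, so the two pitches are 1 semitone apart, with F4 the higher.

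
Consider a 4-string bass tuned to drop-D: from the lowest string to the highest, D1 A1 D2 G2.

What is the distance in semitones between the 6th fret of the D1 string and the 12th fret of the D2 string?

18 semitones

D1 at fret 6 → G#1 (MIDI 32); D2 at fret 12 → D3 (MIDI 50).
32 − 50 = -18, so the two pitches are 18 semitones apart, with D3 the higher.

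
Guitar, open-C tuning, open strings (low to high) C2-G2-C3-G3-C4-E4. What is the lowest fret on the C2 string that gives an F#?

From C2, count semitones up the chromatic scale until reaching F#: C–C#–D–D#–E–F–F# — 6 steps.

6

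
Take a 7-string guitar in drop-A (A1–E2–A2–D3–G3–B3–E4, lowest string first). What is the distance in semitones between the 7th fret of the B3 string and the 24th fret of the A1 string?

9 semitones

B3 at fret 7 → F#4 (MIDI 66); A1 at fret 24 → A3 (MIDI 57).
66 − 57 = 9, so the two pitches are 9 semitones apart, with F#4 the higher.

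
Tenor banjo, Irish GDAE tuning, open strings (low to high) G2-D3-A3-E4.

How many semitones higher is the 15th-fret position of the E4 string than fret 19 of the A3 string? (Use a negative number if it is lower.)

E4 at fret 15 → G5 (MIDI 79); A3 at fret 19 → E5 (MIDI 76).
79 − 76 = 3, so the two pitches are 3 semitones apart.

3 semitones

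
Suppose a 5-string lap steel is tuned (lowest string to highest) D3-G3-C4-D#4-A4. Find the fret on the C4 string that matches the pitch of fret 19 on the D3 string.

D3 at fret 19 is D3 + 19 semitones = A4.
The open C4 string is 10 semitones above the open D3, so the same pitch on the C4 string lies at fret 19 − 10 = 9.

9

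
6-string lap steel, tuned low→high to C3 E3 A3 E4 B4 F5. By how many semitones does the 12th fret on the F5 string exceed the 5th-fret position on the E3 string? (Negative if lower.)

F5 at fret 12 → F6 (MIDI 89); E3 at fret 5 → A3 (MIDI 57).
89 − 57 = 32, so the two pitches are 32 semitones apart.

32 semitones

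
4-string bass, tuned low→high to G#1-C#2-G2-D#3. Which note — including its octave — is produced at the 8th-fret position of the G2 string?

G2 is MIDI 43. Adding 8 gives 51, which is D#3.
(Equivalently spelled Eb3.)

D#3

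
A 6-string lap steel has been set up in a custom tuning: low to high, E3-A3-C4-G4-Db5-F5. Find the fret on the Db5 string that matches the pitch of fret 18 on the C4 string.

5

Fret 18 on C4 is MIDI 60 + 18 = 78 (Gb5). On the Db5 string (open MIDI 73), that pitch is 78 − 73 = fret 5.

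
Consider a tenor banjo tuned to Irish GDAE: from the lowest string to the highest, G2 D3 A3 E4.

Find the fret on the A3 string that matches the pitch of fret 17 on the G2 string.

3

Fret 17 on G2 is MIDI 43 + 17 = 60 (C4). On the A3 string (open MIDI 57), that pitch is 60 − 57 = fret 3.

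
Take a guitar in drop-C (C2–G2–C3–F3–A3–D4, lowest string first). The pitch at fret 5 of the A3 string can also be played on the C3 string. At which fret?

14

Fret 5 on A3 is MIDI 57 + 5 = 62 (D4). On the C3 string (open MIDI 48), that pitch is 62 − 48 = fret 14.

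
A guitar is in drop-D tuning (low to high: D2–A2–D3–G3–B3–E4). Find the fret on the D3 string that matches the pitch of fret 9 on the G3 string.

14

G3 at fret 9 is G3 + 9 semitones = E4.
The open D3 string is 5 semitones below the open G3, so the same pitch on the D3 string lies at fret 9 + 5 = 14.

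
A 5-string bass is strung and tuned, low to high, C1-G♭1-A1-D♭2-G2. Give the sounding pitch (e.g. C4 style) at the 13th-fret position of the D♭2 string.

D3

Each fret is one semitone, so D♭2 + 13 = D3.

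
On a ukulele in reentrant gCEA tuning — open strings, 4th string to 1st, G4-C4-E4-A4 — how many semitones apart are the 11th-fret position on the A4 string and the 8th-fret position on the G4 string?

A4 at fret 11 → G#5 (MIDI 80); G4 at fret 8 → D#5 (MIDI 75).
80 − 75 = 5, so the two pitches are 5 semitones apart, with G#5 the higher.

5 semitones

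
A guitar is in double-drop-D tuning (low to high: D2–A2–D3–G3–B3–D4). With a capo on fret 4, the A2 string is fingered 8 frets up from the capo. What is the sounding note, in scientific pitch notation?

A3

The capo raises the open A2 by 4 semitones to C#3; fretting 8 more gives A2 + 4 + 8 = A2 + 12 semitones = A3.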